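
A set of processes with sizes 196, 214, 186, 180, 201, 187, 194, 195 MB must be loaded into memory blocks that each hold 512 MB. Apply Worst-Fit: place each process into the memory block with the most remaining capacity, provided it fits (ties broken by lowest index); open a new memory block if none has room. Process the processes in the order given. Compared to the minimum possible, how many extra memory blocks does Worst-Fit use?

0

Worst-Fit: [196,214] [186,180] [201,187] [194,195] → 4 memory blocks.
Total size 1553 MB; any packing needs at least ⌈1553/512⌉ = 4 memory blocks.
So 4 is already optimal.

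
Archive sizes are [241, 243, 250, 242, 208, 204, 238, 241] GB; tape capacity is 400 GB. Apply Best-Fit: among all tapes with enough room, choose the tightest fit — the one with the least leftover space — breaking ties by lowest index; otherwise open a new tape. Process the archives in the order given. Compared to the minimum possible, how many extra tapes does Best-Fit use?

0

Best-Fit: [241] [243] [250] [242] [208] [204] [238] [241] → 8 tapes.
8 archives exceed 200 GB (half the capacity), and no two of those can share a tape, so at least 8 tapes are needed.
So 8 is already optimal.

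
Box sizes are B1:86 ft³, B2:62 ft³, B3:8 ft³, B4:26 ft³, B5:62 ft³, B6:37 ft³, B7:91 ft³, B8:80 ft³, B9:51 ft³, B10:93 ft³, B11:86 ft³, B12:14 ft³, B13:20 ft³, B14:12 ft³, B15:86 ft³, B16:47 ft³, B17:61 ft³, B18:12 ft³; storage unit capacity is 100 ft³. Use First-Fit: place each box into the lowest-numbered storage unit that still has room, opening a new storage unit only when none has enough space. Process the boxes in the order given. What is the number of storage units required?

B1 (86 ft³) → storage unit 1 (remaining 14 ft³)
B2 (62 ft³) → storage unit 2 (remaining 38 ft³)
B3 (8 ft³) → storage unit 1 (remaining 6 ft³)
B4 (26 ft³) → storage unit 2 (remaining 12 ft³)
B5 (62 ft³) → storage unit 3 (remaining 38 ft³)
B6 (37 ft³) → storage unit 3 (remaining 1 ft³)
B7 (91 ft³) → storage unit 4 (remaining 9 ft³)
B8 (80 ft³) → storage unit 5 (remaining 20 ft³)
B9 (51 ft³) → storage unit 6 (remaining 49 ft³)
B10 (93 ft³) → storage unit 7 (remaining 7 ft³)
B11 (86 ft³) → storage unit 8 (remaining 14 ft³)
B12 (14 ft³) → storage unit 5 (remaining 6 ft³)
B13 (20 ft³) → storage unit 6 (remaining 29 ft³)
B14 (12 ft³) → storage unit 2 (remaining 0 ft³)
B15 (86 ft³) → storage unit 9 (remaining 14 ft³)
B16 (47 ft³) → storage unit 10 (remaining 53 ft³)
B17 (61 ft³) → storage unit 11 (remaining 39 ft³)
B18 (12 ft³) → storage unit 6 (remaining 17 ft³)

11 storage units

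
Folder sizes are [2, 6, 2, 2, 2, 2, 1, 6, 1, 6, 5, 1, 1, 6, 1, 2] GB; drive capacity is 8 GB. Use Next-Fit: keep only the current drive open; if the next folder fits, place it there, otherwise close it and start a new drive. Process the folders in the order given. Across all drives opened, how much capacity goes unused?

Put 2 GB in drive 1; 6 GB remain.
Put 6 GB in drive 1; 0 GB remain.
Put 2 GB in drive 2; 6 GB remain.
Put 2 GB in drive 2; 4 GB remain.
Put 2 GB in drive 2; 2 GB remain.
Put 2 GB in drive 2; 0 GB remain.
Put 1 GB in drive 3; 7 GB remain.
Put 6 GB in drive 3; 1 GB remain.
Put 1 GB in drive 3; 0 GB remain.
Put 6 GB in drive 4; 2 GB remain.
Put 5 GB in drive 5; 3 GB remain.
Put 1 GB in drive 5; 2 GB remain.
Put 1 GB in drive 5; 1 GB remain.
Put 6 GB in drive 6; 2 GB remain.
Put 1 GB in drive 6; 1 GB remain.
Put 2 GB in drive 7; 6 GB remain.
7 drives × 8 GB = 56 GB; used 46 GB; unused 10 GB.

10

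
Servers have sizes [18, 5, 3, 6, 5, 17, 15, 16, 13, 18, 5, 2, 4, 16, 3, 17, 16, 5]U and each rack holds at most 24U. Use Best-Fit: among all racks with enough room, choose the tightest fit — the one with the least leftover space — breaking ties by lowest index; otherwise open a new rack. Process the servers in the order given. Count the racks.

10

18U → rack 1 (remaining 6U)
5U → rack 1 (remaining 1U)
3U → rack 2 (remaining 21U)
6U → rack 2 (remaining 15U)
5U → rack 2 (remaining 10U)
17U → rack 3 (remaining 7U)
15U → rack 4 (remaining 9U)
16U → rack 5 (remaining 8U)
13U → rack 6 (remaining 11U)
18U → rack 7 (remaining 6U)
5U → rack 7 (remaining 1U)
2U → rack 3 (remaining 5U)
4U → rack 3 (remaining 1U)
16U → rack 8 (remaining 8U)
3U → rack 5 (remaining 5U)
17U → rack 9 (remaining 7U)
16U → rack 10 (remaining 8U)
5U → rack 5 (remaining 0U)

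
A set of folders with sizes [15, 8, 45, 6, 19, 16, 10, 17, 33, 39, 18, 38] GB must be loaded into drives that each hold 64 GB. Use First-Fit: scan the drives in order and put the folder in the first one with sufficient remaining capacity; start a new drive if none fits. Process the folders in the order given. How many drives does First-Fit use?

15 GB → drive 1 (remaining 49 GB)
8 GB → drive 1 (remaining 41 GB)
45 GB → drive 2 (remaining 19 GB)
6 GB → drive 1 (remaining 35 GB)
19 GB → drive 1 (remaining 16 GB)
16 GB → drive 1 (remaining 0 GB)
10 GB → drive 2 (remaining 9 GB)
17 GB → drive 3 (remaining 47 GB)
33 GB → drive 3 (remaining 14 GB)
39 GB → drive 4 (remaining 25 GB)
18 GB → drive 4 (remaining 7 GB)
38 GB → drive 5 (remaining 26 GB)

5 drives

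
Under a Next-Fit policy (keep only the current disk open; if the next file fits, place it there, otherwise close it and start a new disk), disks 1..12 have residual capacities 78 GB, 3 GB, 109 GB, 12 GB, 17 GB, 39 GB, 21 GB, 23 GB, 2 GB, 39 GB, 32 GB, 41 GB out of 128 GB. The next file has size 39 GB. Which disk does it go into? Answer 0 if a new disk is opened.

Next-Fit only looks at disk 12, which has 41 GB free.
39 GB fits there.

12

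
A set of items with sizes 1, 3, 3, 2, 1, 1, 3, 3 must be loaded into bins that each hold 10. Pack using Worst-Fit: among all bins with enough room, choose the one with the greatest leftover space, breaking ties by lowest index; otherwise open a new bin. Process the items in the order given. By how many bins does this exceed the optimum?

Worst-Fit: [1,3,3,2,1] [1,3,3] → 2 bins.
Total size 17; any packing needs at least ⌈17/10⌉ = 2 bins.
So 2 is already optimal.

0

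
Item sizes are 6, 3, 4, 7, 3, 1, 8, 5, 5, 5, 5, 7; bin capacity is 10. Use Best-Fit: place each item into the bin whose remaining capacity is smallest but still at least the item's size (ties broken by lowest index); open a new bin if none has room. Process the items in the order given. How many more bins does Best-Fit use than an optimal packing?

1

Best-Fit: [6,3,1] [4,5] [7,3] [8] [5,5] [5] [7] → 7 bins.
Total size 59; any packing needs at least ⌈59/10⌉ = 6 bins.
An optimal packing achieves that bound: [8,1] [7,3] [7,3] [6,4] [5,5] [5,5] → 6 bins.
Excess: 7 − 6 = 1.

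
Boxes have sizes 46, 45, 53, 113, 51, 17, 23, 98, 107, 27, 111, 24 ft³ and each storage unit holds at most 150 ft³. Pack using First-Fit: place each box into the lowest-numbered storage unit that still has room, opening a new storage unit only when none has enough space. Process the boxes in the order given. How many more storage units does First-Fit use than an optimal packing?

1

First-Fit: [46,45,53] [113,17] [51,23,27,24] [98] [107] [111] → 6 storage units.
Total size 715 ft³; any packing needs at least ⌈715/150⌉ = 5 storage units.
An optimal packing achieves that bound: [113,27] [111,24] [107,23,17] [98,51] [53,46,45] → 5 storage units.
Excess: 6 − 5 = 1.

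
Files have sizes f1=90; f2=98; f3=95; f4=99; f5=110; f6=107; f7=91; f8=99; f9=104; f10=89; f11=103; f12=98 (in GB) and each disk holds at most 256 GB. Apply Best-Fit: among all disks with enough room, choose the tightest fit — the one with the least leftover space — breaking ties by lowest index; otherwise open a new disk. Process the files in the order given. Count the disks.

6 disks

Put f1 (90 GB) in disk 1; 166 GB remain.
Put f2 (98 GB) in disk 1; 68 GB remain.
Put f3 (95 GB) in disk 2; 161 GB remain.
Put f4 (99 GB) in disk 2; 62 GB remain.
Put f5 (110 GB) in disk 3; 146 GB remain.
Put f6 (107 GB) in disk 3; 39 GB remain.
Put f7 (91 GB) in disk 4; 165 GB remain.
Put f8 (99 GB) in disk 4; 66 GB remain.
Put f9 (104 GB) in disk 5; 152 GB remain.
Put f10 (89 GB) in disk 5; 63 GB remain.
Put f11 (103 GB) in disk 6; 153 GB remain.
Put f12 (98 GB) in disk 6; 55 GB remain.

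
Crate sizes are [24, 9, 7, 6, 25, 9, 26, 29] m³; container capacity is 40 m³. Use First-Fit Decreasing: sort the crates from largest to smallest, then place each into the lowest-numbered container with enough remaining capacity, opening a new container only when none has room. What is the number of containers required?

4

Sorted descending: 29, 26, 25, 24, 9, 9, 7, 6.
container 1: place 29 m³, 11 m³ left
container 2: place 26 m³, 14 m³ left
container 3: place 25 m³, 15 m³ left
container 4: place 24 m³, 16 m³ left
container 1: place 9 m³, 2 m³ left
container 2: place 9 m³, 5 m³ left
container 3: place 7 m³, 8 m³ left
container 3: place 6 m³, 2 m³ left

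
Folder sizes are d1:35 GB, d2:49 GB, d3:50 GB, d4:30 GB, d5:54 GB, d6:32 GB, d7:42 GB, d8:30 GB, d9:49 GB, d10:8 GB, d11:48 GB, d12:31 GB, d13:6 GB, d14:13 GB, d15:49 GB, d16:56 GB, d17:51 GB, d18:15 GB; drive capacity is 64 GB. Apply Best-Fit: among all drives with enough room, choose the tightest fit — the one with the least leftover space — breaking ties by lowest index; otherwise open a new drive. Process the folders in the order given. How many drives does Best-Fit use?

Put d1 (35 GB) in drive 1; 29 GB remain.
Put d2 (49 GB) in drive 2; 15 GB remain.
Put d3 (50 GB) in drive 3; 14 GB remain.
Put d4 (30 GB) in drive 4; 34 GB remain.
Put d5 (54 GB) in drive 5; 10 GB remain.
Put d6 (32 GB) in drive 4; 2 GB remain.
Put d7 (42 GB) in drive 6; 22 GB remain.
Put d8 (30 GB) in drive 7; 34 GB remain.
Put d9 (49 GB) in drive 8; 15 GB remain.
Put d10 (8 GB) in drive 5; 2 GB remain.
Put d11 (48 GB) in drive 9; 16 GB remain.
Put d12 (31 GB) in drive 7; 3 GB remain.
Put d13 (6 GB) in drive 3; 8 GB remain.
Put d14 (13 GB) in drive 2; 2 GB remain.
Put d15 (49 GB) in drive 10; 15 GB remain.
Put d16 (56 GB) in drive 11; 8 GB remain.
Put d17 (51 GB) in drive 12; 13 GB remain.
Put d18 (15 GB) in drive 8; 0 GB remain.
Final drives: [35] [49,13] [50,6] [30,32] [54,8] [42] [30,31] [49,15] [48] [49] [56] [51].

12 drives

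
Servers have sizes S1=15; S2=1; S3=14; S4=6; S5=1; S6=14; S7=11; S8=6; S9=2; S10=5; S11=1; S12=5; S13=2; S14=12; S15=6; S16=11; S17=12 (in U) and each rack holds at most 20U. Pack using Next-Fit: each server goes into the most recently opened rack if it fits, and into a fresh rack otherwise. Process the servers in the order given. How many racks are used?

8

rack 1: place S1 (15U), 5U left
rack 1: place S2 (1U), 4U left
rack 2: place S3 (14U), 6U left
rack 2: place S4 (6U), 0U left
rack 3: place S5 (1U), 19U left
rack 3: place S6 (14U), 5U left
rack 4: place S7 (11U), 9U left
rack 4: place S8 (6U), 3U left
rack 4: place S9 (2U), 1U left
rack 5: place S10 (5U), 15U left
rack 5: place S11 (1U), 14U left
rack 5: place S12 (5U), 9U left
rack 5: place S13 (2U), 7U left
rack 6: place S14 (12U), 8U left
rack 6: place S15 (6U), 2U left
rack 7: place S16 (11U), 9U left
rack 8: place S17 (12U), 8U left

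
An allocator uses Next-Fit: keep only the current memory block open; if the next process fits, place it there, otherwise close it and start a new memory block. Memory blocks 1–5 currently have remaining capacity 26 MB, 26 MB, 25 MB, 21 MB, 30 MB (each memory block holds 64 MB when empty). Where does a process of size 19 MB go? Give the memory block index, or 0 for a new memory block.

5

Next-Fit only looks at memory block 5, which has 30 MB free.
19 MB fits there.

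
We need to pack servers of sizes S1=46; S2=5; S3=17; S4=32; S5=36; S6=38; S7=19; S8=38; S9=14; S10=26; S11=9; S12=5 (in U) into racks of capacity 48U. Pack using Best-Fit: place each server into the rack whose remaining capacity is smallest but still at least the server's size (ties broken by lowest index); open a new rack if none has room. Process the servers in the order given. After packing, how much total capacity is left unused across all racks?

Put S1 (46U) in rack 1; 2U remain.
Put S2 (5U) in rack 2; 43U remain.
Put S3 (17U) in rack 2; 26U remain.
Put S4 (32U) in rack 3; 16U remain.
Put S5 (36U) in rack 4; 12U remain.
Put S6 (38U) in rack 5; 10U remain.
Put S7 (19U) in rack 2; 7U remain.
Put S8 (38U) in rack 6; 10U remain.
Put S9 (14U) in rack 3; 2U remain.
Put S10 (26U) in rack 7; 22U remain.
Put S11 (9U) in rack 5; 1U remain.
Put S12 (5U) in rack 2; 2U remain.
7 racks × 48U = 336U; used 285U; unused 51U.

51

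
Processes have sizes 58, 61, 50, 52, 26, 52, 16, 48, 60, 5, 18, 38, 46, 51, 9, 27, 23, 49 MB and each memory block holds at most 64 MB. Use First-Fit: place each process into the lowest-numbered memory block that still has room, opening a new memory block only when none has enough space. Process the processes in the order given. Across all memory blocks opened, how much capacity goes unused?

memory block 1: place 58 MB, 6 MB left
memory block 2: place 61 MB, 3 MB left
memory block 3: place 50 MB, 14 MB left
memory block 4: place 52 MB, 12 MB left
memory block 5: place 26 MB, 38 MB left
memory block 6: place 52 MB, 12 MB left
memory block 5: place 16 MB, 22 MB left
memory block 7: place 48 MB, 16 MB left
memory block 8: place 60 MB, 4 MB left
memory block 1: place 5 MB, 1 MB left
memory block 5: place 18 MB, 4 MB left
memory block 9: place 38 MB, 26 MB left
memory block 10: place 46 MB, 18 MB left
memory block 11: place 51 MB, 13 MB left
memory block 3: place 9 MB, 5 MB left
memory block 12: place 27 MB, 37 MB left
memory block 9: place 23 MB, 3 MB left
memory block 13: place 49 MB, 15 MB left
13 memory blocks × 64 MB = 832 MB; used 689 MB; unused 143 MB.

143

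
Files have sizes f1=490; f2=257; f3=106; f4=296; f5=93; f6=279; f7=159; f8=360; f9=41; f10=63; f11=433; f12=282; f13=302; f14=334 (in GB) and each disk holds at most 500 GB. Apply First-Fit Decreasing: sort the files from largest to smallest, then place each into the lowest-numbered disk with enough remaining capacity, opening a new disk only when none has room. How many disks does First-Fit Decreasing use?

Sorted descending: 490, 433, 360, 334, 302, 296, 282, 279, 257, 159, 106, 93, 63, 41.
Put 490 GB in disk 1; 10 GB remain.
Put 433 GB in disk 2; 67 GB remain.
Put 360 GB in disk 3; 140 GB remain.
Put 334 GB in disk 4; 166 GB remain.
Put 302 GB in disk 5; 198 GB remain.
Put 296 GB in disk 6; 204 GB remain.
Put 282 GB in disk 7; 218 GB remain.
Put 279 GB in disk 8; 221 GB remain.
Put 257 GB in disk 9; 243 GB remain.
Put 159 GB in disk 4; 7 GB remain.
Put 106 GB in disk 3; 34 GB remain.
Put 93 GB in disk 5; 105 GB remain.
Put 63 GB in disk 2; 4 GB remain.
Put 41 GB in disk 5; 64 GB remain.

9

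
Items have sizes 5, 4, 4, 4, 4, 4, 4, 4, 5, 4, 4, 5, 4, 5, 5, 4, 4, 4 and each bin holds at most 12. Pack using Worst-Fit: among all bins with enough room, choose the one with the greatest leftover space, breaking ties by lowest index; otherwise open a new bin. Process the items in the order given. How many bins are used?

8

Put 5 in bin 1; 7 remain.
Put 4 in bin 1; 3 remain.
Put 4 in bin 2; 8 remain.
Put 4 in bin 2; 4 remain.
Put 4 in bin 2; 0 remain.
Put 4 in bin 3; 8 remain.
Put 4 in bin 3; 4 remain.
Put 4 in bin 3; 0 remain.
Put 5 in bin 4; 7 remain.
Put 4 in bin 4; 3 remain.
Put 4 in bin 5; 8 remain.
Put 5 in bin 5; 3 remain.
Put 4 in bin 6; 8 remain.
Put 5 in bin 6; 3 remain.
Put 5 in bin 7; 7 remain.
Put 4 in bin 7; 3 remain.
Put 4 in bin 8; 8 remain.
Put 4 in bin 8; 4 remain.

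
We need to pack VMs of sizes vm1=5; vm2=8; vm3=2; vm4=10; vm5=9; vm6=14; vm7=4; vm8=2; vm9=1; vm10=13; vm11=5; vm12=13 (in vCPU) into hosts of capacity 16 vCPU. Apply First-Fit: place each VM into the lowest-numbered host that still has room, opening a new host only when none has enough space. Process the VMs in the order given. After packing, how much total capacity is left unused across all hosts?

host 1: place vm1 (5 vCPU), 11 vCPU left
host 1: place vm2 (8 vCPU), 3 vCPU left
host 1: place vm3 (2 vCPU), 1 vCPU left
host 2: place vm4 (10 vCPU), 6 vCPU left
host 3: place vm5 (9 vCPU), 7 vCPU left
host 4: place vm6 (14 vCPU), 2 vCPU left
host 2: place vm7 (4 vCPU), 2 vCPU left
host 2: place vm8 (2 vCPU), 0 vCPU left
host 1: place vm9 (1 vCPU), 0 vCPU left
host 5: place vm10 (13 vCPU), 3 vCPU left
host 3: place vm11 (5 vCPU), 2 vCPU left
host 6: place vm12 (13 vCPU), 3 vCPU left
6 hosts × 16 vCPU = 96 vCPU; used 86 vCPU; unused 10 vCPU.

10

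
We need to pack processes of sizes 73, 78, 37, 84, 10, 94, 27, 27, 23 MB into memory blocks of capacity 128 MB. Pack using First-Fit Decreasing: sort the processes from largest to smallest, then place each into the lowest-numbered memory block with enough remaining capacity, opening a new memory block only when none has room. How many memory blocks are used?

4

Sorted descending: 94, 84, 78, 73, 37, 27, 27, 23, 10.
memory block 1: place 94 MB, 34 MB left
memory block 2: place 84 MB, 44 MB left
memory block 3: place 78 MB, 50 MB left
memory block 4: place 73 MB, 55 MB left
memory block 2: place 37 MB, 7 MB left
memory block 1: place 27 MB, 7 MB left
memory block 3: place 27 MB, 23 MB left
memory block 3: place 23 MB, 0 MB left
memory block 4: place 10 MB, 45 MB left
Final memory blocks: [94,27] [84,37] [78,27,23] [73,10].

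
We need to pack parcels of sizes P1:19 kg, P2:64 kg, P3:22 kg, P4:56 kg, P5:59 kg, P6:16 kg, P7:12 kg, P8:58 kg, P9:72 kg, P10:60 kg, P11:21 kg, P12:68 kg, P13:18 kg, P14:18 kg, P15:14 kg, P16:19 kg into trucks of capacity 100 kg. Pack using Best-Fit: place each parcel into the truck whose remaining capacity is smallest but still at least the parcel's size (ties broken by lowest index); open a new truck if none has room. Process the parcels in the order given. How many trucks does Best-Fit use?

Put P1 (19 kg) in truck 1; 81 kg remain.
Put P2 (64 kg) in truck 1; 17 kg remain.
Put P3 (22 kg) in truck 2; 78 kg remain.
Put P4 (56 kg) in truck 2; 22 kg remain.
Put P5 (59 kg) in truck 3; 41 kg remain.
Put P6 (16 kg) in truck 1; 1 kg remain.
Put P7 (12 kg) in truck 2; 10 kg remain.
Put P8 (58 kg) in truck 4; 42 kg remain.
Put P9 (72 kg) in truck 5; 28 kg remain.
Put P10 (60 kg) in truck 6; 40 kg remain.
Put P11 (21 kg) in truck 5; 7 kg remain.
Put P12 (68 kg) in truck 7; 32 kg remain.
Put P13 (18 kg) in truck 7; 14 kg remain.
Put P14 (18 kg) in truck 6; 22 kg remain.
Put P15 (14 kg) in truck 7; 0 kg remain.
Put P16 (19 kg) in truck 6; 3 kg remain.
Final trucks: [19,64,16] [22,56,12] [59] [58] [72,21] [60,18,19] [68,18,14].

7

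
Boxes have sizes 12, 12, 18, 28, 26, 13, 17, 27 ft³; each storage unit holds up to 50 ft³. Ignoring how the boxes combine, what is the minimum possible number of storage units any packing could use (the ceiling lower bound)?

Total size = 12 + 12 + 18 + 28 + 26 + 13 + 17 + 27 = 153 ft³.
⌈153 / 50⌉ = 4.

4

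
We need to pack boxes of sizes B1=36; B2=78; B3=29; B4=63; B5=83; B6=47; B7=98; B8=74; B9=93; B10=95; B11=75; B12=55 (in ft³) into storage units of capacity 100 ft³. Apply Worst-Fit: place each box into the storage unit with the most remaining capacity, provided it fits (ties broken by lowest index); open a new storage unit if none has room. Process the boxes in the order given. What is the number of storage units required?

B1 (36 ft³) → storage unit 1 (remaining 64 ft³)
B2 (78 ft³) → storage unit 2 (remaining 22 ft³)
B3 (29 ft³) → storage unit 1 (remaining 35 ft³)
B4 (63 ft³) → storage unit 3 (remaining 37 ft³)
B5 (83 ft³) → storage unit 4 (remaining 17 ft³)
B6 (47 ft³) → storage unit 5 (remaining 53 ft³)
B7 (98 ft³) → storage unit 6 (remaining 2 ft³)
B8 (74 ft³) → storage unit 7 (remaining 26 ft³)
B9 (93 ft³) → storage unit 8 (remaining 7 ft³)
B10 (95 ft³) → storage unit 9 (remaining 5 ft³)
B11 (75 ft³) → storage unit 10 (remaining 25 ft³)
B12 (55 ft³) → storage unit 11 (remaining 45 ft³)
Final storage units: [36,29] [78] [63] [83] [47] [98] [74] [93] [95] [75] [55].

11 storage units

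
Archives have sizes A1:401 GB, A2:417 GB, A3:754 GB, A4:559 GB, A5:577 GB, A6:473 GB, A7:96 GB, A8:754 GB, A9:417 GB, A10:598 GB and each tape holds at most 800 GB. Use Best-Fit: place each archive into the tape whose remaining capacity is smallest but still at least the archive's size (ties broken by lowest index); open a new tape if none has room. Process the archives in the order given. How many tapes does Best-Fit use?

A1 (401 GB) → tape 1 (remaining 399 GB)
A2 (417 GB) → tape 2 (remaining 383 GB)
A3 (754 GB) → tape 3 (remaining 46 GB)
A4 (559 GB) → tape 4 (remaining 241 GB)
A5 (577 GB) → tape 5 (remaining 223 GB)
A6 (473 GB) → tape 6 (remaining 327 GB)
A7 (96 GB) → tape 5 (remaining 127 GB)
A8 (754 GB) → tape 7 (remaining 46 GB)
A9 (417 GB) → tape 8 (remaining 383 GB)
A10 (598 GB) → tape 9 (remaining 202 GB)

9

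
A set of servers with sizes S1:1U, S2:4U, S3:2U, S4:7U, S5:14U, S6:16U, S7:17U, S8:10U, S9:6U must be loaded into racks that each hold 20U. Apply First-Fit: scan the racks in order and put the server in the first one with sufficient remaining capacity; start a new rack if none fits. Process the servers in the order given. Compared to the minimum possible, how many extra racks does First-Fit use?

First-Fit: [1,4,2,7,6] [14] [16] [17] [10] → 5 racks.
Total size 77U; any packing needs at least ⌈77/20⌉ = 4 racks.
An optimal packing achieves that bound: [17,2,1] [16,4] [14,6] [10,7] → 4 racks.
Excess: 5 − 4 = 1.

1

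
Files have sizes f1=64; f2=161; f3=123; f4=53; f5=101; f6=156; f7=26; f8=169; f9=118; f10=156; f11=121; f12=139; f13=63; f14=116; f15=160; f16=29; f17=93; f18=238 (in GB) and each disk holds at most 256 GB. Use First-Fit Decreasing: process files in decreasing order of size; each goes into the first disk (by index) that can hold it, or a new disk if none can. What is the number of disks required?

Sorted descending: 238, 169, 161, 160, 156, 156, 139, 123, 121, 118, 116, 101, 93, 64, 63, 53, 29, 26.
238 GB → disk 1 (remaining 18 GB)
169 GB → disk 2 (remaining 87 GB)
161 GB → disk 3 (remaining 95 GB)
160 GB → disk 4 (remaining 96 GB)
156 GB → disk 5 (remaining 100 GB)
156 GB → disk 6 (remaining 100 GB)
139 GB → disk 7 (remaining 117 GB)
123 GB → disk 8 (remaining 133 GB)
121 GB → disk 8 (remaining 12 GB)
118 GB → disk 9 (remaining 138 GB)
116 GB → disk 7 (remaining 1 GB)
101 GB → disk 9 (remaining 37 GB)
93 GB → disk 3 (remaining 2 GB)
64 GB → disk 2 (remaining 23 GB)
63 GB → disk 4 (remaining 33 GB)
53 GB → disk 5 (remaining 47 GB)
29 GB → disk 4 (remaining 4 GB)
26 GB → disk 5 (remaining 21 GB)

9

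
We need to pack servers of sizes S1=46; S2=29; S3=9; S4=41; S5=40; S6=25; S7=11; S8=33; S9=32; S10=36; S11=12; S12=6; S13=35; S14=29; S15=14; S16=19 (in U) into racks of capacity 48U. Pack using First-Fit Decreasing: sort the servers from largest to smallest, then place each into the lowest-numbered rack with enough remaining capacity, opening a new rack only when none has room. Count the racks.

Sorted descending: 46, 41, 40, 36, 35, 33, 32, 29, 29, 25, 19, 14, 12, 11, 9, 6.
Put 46U in rack 1; 2U remain.
Put 41U in rack 2; 7U remain.
Put 40U in rack 3; 8U remain.
Put 36U in rack 4; 12U remain.
Put 35U in rack 5; 13U remain.
Put 33U in rack 6; 15U remain.
Put 32U in rack 7; 16U remain.
Put 29U in rack 8; 19U remain.
Put 29U in rack 9; 19U remain.
Put 25U in rack 10; 23U remain.
Put 19U in rack 8; 0U remain.
Put 14U in rack 6; 1U remain.
Put 12U in rack 4; 0U remain.
Put 11U in rack 5; 2U remain.
Put 9U in rack 7; 7U remain.
Put 6U in rack 2; 1U remain.

10 racks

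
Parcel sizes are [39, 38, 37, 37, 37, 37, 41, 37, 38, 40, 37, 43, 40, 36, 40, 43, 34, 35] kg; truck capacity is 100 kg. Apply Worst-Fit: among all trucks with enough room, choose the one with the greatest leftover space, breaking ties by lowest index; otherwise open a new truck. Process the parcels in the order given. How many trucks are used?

9 trucks

truck 1: place 39 kg, 61 kg left
truck 1: place 38 kg, 23 kg left
truck 2: place 37 kg, 63 kg left
truck 2: place 37 kg, 26 kg left
truck 3: place 37 kg, 63 kg left
truck 3: place 37 kg, 26 kg left
truck 4: place 41 kg, 59 kg left
truck 4: place 37 kg, 22 kg left
truck 5: place 38 kg, 62 kg left
truck 5: place 40 kg, 22 kg left
truck 6: place 37 kg, 63 kg left
truck 6: place 43 kg, 20 kg left
truck 7: place 40 kg, 60 kg left
truck 7: place 36 kg, 24 kg left
truck 8: place 40 kg, 60 kg left
truck 8: place 43 kg, 17 kg left
truck 9: place 34 kg, 66 kg left
truck 9: place 35 kg, 31 kg left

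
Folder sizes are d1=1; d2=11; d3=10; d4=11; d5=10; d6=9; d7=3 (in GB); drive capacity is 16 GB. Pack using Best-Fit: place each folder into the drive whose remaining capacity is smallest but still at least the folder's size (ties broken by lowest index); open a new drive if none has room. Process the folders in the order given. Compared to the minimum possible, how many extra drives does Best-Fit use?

Best-Fit: [1,11,3] [10] [11] [10] [9] → 5 drives.
5 folders exceed 8 GB (half the capacity), and no two of those can share a drive, so at least 5 drives are needed.
So 5 is already optimal.

0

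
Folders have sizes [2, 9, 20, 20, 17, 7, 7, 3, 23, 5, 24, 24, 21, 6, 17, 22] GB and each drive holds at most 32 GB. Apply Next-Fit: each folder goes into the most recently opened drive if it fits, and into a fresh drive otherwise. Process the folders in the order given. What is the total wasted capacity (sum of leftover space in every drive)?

2 GB → drive 1 (remaining 30 GB)
9 GB → drive 1 (remaining 21 GB)
20 GB → drive 1 (remaining 1 GB)
20 GB → drive 2 (remaining 12 GB)
17 GB → drive 3 (remaining 15 GB)
7 GB → drive 3 (remaining 8 GB)
7 GB → drive 3 (remaining 1 GB)
3 GB → drive 4 (remaining 29 GB)
23 GB → drive 4 (remaining 6 GB)
5 GB → drive 4 (remaining 1 GB)
24 GB → drive 5 (remaining 8 GB)
24 GB → drive 6 (remaining 8 GB)
21 GB → drive 7 (remaining 11 GB)
6 GB → drive 7 (remaining 5 GB)
17 GB → drive 8 (remaining 15 GB)
22 GB → drive 9 (remaining 10 GB)
9 drives × 32 GB = 288 GB; used 227 GB; unused 61 GB.

61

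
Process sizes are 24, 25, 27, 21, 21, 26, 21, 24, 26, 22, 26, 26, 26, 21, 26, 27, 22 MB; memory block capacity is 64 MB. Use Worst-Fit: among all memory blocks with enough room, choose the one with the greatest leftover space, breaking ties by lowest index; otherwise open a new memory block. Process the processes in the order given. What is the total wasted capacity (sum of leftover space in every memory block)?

165

24 MB → memory block 1 (remaining 40 MB)
25 MB → memory block 1 (remaining 15 MB)
27 MB → memory block 2 (remaining 37 MB)
21 MB → memory block 2 (remaining 16 MB)
21 MB → memory block 3 (remaining 43 MB)
26 MB → memory block 3 (remaining 17 MB)
21 MB → memory block 4 (remaining 43 MB)
24 MB → memory block 4 (remaining 19 MB)
26 MB → memory block 5 (remaining 38 MB)
22 MB → memory block 5 (remaining 16 MB)
26 MB → memory block 6 (remaining 38 MB)
26 MB → memory block 6 (remaining 12 MB)
26 MB → memory block 7 (remaining 38 MB)
21 MB → memory block 7 (remaining 17 MB)
26 MB → memory block 8 (remaining 38 MB)
27 MB → memory block 8 (remaining 11 MB)
22 MB → memory block 9 (remaining 42 MB)
9 memory blocks × 64 MB = 576 MB; used 411 MB; unused 165 MB.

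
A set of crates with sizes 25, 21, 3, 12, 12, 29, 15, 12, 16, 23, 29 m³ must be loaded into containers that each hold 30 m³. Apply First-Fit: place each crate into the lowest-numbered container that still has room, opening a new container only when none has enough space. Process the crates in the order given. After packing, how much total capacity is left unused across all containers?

25 m³ → container 1 (remaining 5 m³)
21 m³ → container 2 (remaining 9 m³)
3 m³ → container 1 (remaining 2 m³)
12 m³ → container 3 (remaining 18 m³)
12 m³ → container 3 (remaining 6 m³)
29 m³ → container 4 (remaining 1 m³)
15 m³ → container 5 (remaining 15 m³)
12 m³ → container 5 (remaining 3 m³)
16 m³ → container 6 (remaining 14 m³)
23 m³ → container 7 (remaining 7 m³)
29 m³ → container 8 (remaining 1 m³)
8 containers × 30 m³ = 240 m³; used 197 m³; unused 43 m³.

43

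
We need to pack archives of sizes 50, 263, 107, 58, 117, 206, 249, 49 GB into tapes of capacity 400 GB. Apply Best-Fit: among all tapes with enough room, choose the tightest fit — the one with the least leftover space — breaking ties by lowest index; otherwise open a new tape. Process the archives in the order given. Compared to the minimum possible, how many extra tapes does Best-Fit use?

Best-Fit: [50,263,58] [107,117] [206] [249,49] → 4 tapes.
Total size 1099 GB; any packing needs at least ⌈1099/400⌉ = 3 tapes.
An optimal packing achieves that bound: [263,117] [249,107] [206,58,50,49] → 3 tapes.
Excess: 4 − 3 = 1.

1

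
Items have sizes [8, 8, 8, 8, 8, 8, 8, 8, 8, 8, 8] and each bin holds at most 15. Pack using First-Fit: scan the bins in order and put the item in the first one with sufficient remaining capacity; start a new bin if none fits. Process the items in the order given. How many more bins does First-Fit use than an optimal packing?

0

First-Fit: [8] [8] [8] [8] [8] [8] [8] [8] [8] [8] [8] → 11 bins.
11 items exceed 7.5 (half the capacity), and no two of those can share a bin, so at least 11 bins are needed.
So 11 is already optimal.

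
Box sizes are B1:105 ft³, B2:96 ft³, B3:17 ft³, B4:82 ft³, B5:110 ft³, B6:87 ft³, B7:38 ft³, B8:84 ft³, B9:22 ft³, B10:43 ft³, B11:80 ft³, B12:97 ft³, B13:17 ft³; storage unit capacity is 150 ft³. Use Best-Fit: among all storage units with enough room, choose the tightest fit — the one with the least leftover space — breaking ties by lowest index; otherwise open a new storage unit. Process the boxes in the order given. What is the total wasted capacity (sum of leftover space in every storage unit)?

storage unit 1: place B1 (105 ft³), 45 ft³ left
storage unit 2: place B2 (96 ft³), 54 ft³ left
storage unit 1: place B3 (17 ft³), 28 ft³ left
storage unit 3: place B4 (82 ft³), 68 ft³ left
storage unit 4: place B5 (110 ft³), 40 ft³ left
storage unit 5: place B6 (87 ft³), 63 ft³ left
storage unit 4: place B7 (38 ft³), 2 ft³ left
storage unit 6: place B8 (84 ft³), 66 ft³ left
storage unit 1: place B9 (22 ft³), 6 ft³ left
storage unit 2: place B10 (43 ft³), 11 ft³ left
storage unit 7: place B11 (80 ft³), 70 ft³ left
storage unit 8: place B12 (97 ft³), 53 ft³ left
storage unit 8: place B13 (17 ft³), 36 ft³ left
8 storage units × 150 ft³ = 1200 ft³; used 878 ft³; unused 322 ft³.

322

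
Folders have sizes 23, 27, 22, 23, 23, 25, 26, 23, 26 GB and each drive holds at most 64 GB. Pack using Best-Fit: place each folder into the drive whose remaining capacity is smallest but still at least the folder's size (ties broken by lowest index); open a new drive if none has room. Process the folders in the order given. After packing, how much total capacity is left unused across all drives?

drive 1: place 23 GB, 41 GB left
drive 1: place 27 GB, 14 GB left
drive 2: place 22 GB, 42 GB left
drive 2: place 23 GB, 19 GB left
drive 3: place 23 GB, 41 GB left
drive 3: place 25 GB, 16 GB left
drive 4: place 26 GB, 38 GB left
drive 4: place 23 GB, 15 GB left
drive 5: place 26 GB, 38 GB left
5 drives × 64 GB = 320 GB; used 218 GB; unused 102 GB.

102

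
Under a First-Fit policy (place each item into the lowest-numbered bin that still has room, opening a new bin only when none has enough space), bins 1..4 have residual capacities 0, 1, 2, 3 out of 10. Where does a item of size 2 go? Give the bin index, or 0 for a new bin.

Bins with room: bin 3 (2), bin 4 (3).
The first with room is bin 3.

3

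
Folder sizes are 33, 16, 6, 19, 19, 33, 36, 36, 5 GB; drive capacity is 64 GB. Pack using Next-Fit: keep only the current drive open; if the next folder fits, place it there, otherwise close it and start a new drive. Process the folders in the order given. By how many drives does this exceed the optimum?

1

Next-Fit: [33,16,6] [19,19] [33] [36] [36,5] → 5 drives.
Total size 203 GB; any packing needs at least ⌈203/64⌉ = 4 drives.
An optimal packing achieves that bound: [36,19,6] [36,19,5] [33,16] [33] → 4 drives.
Excess: 5 − 4 = 1.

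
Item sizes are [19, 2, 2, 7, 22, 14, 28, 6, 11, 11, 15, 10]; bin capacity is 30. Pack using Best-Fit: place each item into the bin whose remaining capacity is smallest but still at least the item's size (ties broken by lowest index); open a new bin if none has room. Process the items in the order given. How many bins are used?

6

Put 19 in bin 1; 11 remain.
Put 2 in bin 1; 9 remain.
Put 2 in bin 1; 7 remain.
Put 7 in bin 1; 0 remain.
Put 22 in bin 2; 8 remain.
Put 14 in bin 3; 16 remain.
Put 28 in bin 4; 2 remain.
Put 6 in bin 2; 2 remain.
Put 11 in bin 3; 5 remain.
Put 11 in bin 5; 19 remain.
Put 15 in bin 5; 4 remain.
Put 10 in bin 6; 20 remain.
Final bins: [19,2,2,7] [22,6] [14,11] [28] [11,15] [10].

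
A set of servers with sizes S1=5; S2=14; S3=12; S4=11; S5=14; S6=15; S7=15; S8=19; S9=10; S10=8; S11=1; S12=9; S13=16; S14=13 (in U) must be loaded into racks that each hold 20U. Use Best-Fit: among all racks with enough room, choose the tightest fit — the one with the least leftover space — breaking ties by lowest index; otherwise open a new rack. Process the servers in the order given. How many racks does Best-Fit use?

10

S1 (5U) → rack 1 (remaining 15U)
S2 (14U) → rack 1 (remaining 1U)
S3 (12U) → rack 2 (remaining 8U)
S4 (11U) → rack 3 (remaining 9U)
S5 (14U) → rack 4 (remaining 6U)
S6 (15U) → rack 5 (remaining 5U)
S7 (15U) → rack 6 (remaining 5U)
S8 (19U) → rack 7 (remaining 1U)
S9 (10U) → rack 8 (remaining 10U)
S10 (8U) → rack 2 (remaining 0U)
S11 (1U) → rack 1 (remaining 0U)
S12 (9U) → rack 3 (remaining 0U)
S13 (16U) → rack 9 (remaining 4U)
S14 (13U) → rack 10 (remaining 7U)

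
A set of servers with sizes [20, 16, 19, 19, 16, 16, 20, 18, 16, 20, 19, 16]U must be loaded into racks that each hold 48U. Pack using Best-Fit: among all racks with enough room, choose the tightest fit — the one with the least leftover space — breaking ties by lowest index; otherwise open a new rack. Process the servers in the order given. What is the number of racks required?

6 racks

Put 20U in rack 1; 28U remain.
Put 16U in rack 1; 12U remain.
Put 19U in rack 2; 29U remain.
Put 19U in rack 2; 10U remain.
Put 16U in rack 3; 32U remain.
Put 16U in rack 3; 16U remain.
Put 20U in rack 4; 28U remain.
Put 18U in rack 4; 10U remain.
Put 16U in rack 3; 0U remain.
Put 20U in rack 5; 28U remain.
Put 19U in rack 5; 9U remain.
Put 16U in rack 6; 32U remain.
Final racks: [20,16] [19,19] [16,16,16] [20,18] [20,19] [16].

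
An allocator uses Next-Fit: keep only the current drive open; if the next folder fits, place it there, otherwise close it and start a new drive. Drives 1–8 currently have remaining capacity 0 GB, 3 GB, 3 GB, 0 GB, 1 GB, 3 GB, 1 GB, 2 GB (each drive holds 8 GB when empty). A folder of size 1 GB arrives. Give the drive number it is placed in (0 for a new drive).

Next-Fit only looks at drive 8, which has 2 GB free.
1 GB fits there.

8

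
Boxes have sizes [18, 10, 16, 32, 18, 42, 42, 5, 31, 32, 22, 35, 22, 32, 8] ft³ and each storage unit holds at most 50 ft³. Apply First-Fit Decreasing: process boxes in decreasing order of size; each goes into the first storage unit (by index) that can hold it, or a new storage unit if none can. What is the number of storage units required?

8

Sorted descending: 42, 42, 35, 32, 32, 32, 31, 22, 22, 18, 18, 16, 10, 8, 5.
42 ft³ → storage unit 1 (remaining 8 ft³)
42 ft³ → storage unit 2 (remaining 8 ft³)
35 ft³ → storage unit 3 (remaining 15 ft³)
32 ft³ → storage unit 4 (remaining 18 ft³)
32 ft³ → storage unit 5 (remaining 18 ft³)
32 ft³ → storage unit 6 (remaining 18 ft³)
31 ft³ → storage unit 7 (remaining 19 ft³)
22 ft³ → storage unit 8 (remaining 28 ft³)
22 ft³ → storage unit 8 (remaining 6 ft³)
18 ft³ → storage unit 4 (remaining 0 ft³)
18 ft³ → storage unit 5 (remaining 0 ft³)
16 ft³ → storage unit 6 (remaining 2 ft³)
10 ft³ → storage unit 3 (remaining 5 ft³)
8 ft³ → storage unit 1 (remaining 0 ft³)
5 ft³ → storage unit 2 (remaining 3 ft³)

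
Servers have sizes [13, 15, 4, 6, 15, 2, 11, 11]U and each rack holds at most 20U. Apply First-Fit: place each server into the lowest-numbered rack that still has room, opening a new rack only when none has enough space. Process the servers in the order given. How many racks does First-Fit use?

5

rack 1: place 13U, 7U left
rack 2: place 15U, 5U left
rack 1: place 4U, 3U left
rack 3: place 6U, 14U left
rack 4: place 15U, 5U left
rack 1: place 2U, 1U left
rack 3: place 11U, 3U left
rack 5: place 11U, 9U left
Final racks: [13,4,2] [15] [6,11] [15] [11].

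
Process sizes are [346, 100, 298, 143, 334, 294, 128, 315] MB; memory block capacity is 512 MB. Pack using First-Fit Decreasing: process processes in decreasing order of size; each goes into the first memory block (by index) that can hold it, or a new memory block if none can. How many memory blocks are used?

Sorted descending: 346, 334, 315, 298, 294, 143, 128, 100.
346 MB → memory block 1 (remaining 166 MB)
334 MB → memory block 2 (remaining 178 MB)
315 MB → memory block 3 (remaining 197 MB)
298 MB → memory block 4 (remaining 214 MB)
294 MB → memory block 5 (remaining 218 MB)
143 MB → memory block 1 (remaining 23 MB)
128 MB → memory block 2 (remaining 50 MB)
100 MB → memory block 3 (remaining 97 MB)
Final memory blocks: [346,143] [334,128] [315,100] [298] [294].

5 memory blocks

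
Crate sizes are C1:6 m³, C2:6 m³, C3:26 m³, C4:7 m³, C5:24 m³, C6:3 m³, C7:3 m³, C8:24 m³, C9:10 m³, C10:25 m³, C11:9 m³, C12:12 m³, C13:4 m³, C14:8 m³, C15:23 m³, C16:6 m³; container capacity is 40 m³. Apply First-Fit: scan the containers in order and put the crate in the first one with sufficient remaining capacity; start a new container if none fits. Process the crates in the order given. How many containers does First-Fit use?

6 containers

container 1: place C1 (6 m³), 34 m³ left
container 1: place C2 (6 m³), 28 m³ left
container 1: place C3 (26 m³), 2 m³ left
container 2: place C4 (7 m³), 33 m³ left
container 2: place C5 (24 m³), 9 m³ left
container 2: place C6 (3 m³), 6 m³ left
container 2: place C7 (3 m³), 3 m³ left
container 3: place C8 (24 m³), 16 m³ left
container 3: place C9 (10 m³), 6 m³ left
container 4: place C10 (25 m³), 15 m³ left
container 4: place C11 (9 m³), 6 m³ left
container 5: place C12 (12 m³), 28 m³ left
container 3: place C13 (4 m³), 2 m³ left
container 5: place C14 (8 m³), 20 m³ left
container 6: place C15 (23 m³), 17 m³ left
container 4: place C16 (6 m³), 0 m³ left
Final containers: [6,6,26] [7,24,3,3] [24,10,4] [25,9,6] [12,8] [23].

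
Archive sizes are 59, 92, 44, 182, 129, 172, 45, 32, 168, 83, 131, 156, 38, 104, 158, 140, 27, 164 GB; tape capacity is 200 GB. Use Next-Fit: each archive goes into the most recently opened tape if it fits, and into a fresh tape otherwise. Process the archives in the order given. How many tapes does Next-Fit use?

13 tapes

59 GB → tape 1 (remaining 141 GB)
92 GB → tape 1 (remaining 49 GB)
44 GB → tape 1 (remaining 5 GB)
182 GB → tape 2 (remaining 18 GB)
129 GB → tape 3 (remaining 71 GB)
172 GB → tape 4 (remaining 28 GB)
45 GB → tape 5 (remaining 155 GB)
32 GB → tape 5 (remaining 123 GB)
168 GB → tape 6 (remaining 32 GB)
83 GB → tape 7 (remaining 117 GB)
131 GB → tape 8 (remaining 69 GB)
156 GB → tape 9 (remaining 44 GB)
38 GB → tape 9 (remaining 6 GB)
104 GB → tape 10 (remaining 96 GB)
158 GB → tape 11 (remaining 42 GB)
140 GB → tape 12 (remaining 60 GB)
27 GB → tape 12 (remaining 33 GB)
164 GB → tape 13 (remaining 36 GB)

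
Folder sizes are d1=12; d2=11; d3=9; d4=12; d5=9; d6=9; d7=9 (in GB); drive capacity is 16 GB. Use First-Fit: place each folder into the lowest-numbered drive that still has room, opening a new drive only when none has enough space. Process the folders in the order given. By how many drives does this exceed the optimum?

0

First-Fit: [12] [11] [9] [12] [9] [9] [9] → 7 drives.
7 folders exceed 8 GB (half the capacity), and no two of those can share a drive, so at least 7 drives are needed.
So 7 is already optimal.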